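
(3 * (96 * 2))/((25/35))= 4032/5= 806.40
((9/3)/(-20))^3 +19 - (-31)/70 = 1088611/56000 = 19.44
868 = 868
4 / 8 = 1 / 2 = 0.50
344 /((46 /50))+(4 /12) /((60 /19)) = 1548437 /4140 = 374.02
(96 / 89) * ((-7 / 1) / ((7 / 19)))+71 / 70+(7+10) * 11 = 1043649 / 6230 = 167.52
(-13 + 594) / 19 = 581 / 19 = 30.58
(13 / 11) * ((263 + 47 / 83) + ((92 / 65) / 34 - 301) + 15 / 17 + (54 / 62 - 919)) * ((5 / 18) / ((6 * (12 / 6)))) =-1357097791 / 51964308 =-26.12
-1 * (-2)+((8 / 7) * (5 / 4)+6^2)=276 / 7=39.43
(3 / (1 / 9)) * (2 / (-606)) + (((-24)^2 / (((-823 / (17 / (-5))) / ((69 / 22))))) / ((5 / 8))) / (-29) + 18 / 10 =861198048 / 662905925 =1.30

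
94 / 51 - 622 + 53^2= 111631 / 51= 2188.84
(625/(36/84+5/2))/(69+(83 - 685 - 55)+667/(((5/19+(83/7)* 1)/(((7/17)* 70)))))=0.21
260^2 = 67600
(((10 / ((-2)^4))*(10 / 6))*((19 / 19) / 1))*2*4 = 25 / 3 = 8.33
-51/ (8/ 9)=-459/ 8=-57.38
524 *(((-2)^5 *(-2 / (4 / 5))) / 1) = 41920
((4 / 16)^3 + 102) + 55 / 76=124931 / 1216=102.74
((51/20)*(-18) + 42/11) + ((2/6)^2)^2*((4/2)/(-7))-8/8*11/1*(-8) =2863697/62370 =45.91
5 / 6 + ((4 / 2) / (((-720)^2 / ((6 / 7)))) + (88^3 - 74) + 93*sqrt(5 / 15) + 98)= 31*sqrt(3) + 206084642401 / 302400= 681550.53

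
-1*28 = -28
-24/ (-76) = 6/ 19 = 0.32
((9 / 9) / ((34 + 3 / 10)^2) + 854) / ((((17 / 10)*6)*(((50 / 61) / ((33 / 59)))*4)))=1982851299 / 138825820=14.28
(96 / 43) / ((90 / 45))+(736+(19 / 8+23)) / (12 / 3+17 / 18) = 2374305 / 15308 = 155.10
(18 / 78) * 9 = 27 / 13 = 2.08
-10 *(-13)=130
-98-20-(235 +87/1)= -440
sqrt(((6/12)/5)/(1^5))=sqrt(10)/10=0.32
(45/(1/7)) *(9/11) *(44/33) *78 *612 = 16403825.45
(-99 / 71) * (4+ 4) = -792 / 71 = -11.15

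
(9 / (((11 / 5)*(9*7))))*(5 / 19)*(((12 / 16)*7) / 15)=5 / 836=0.01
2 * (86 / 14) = 86 / 7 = 12.29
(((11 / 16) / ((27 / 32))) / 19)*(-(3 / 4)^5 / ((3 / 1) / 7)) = -231 / 9728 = -0.02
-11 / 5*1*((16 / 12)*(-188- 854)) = 45848 / 15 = 3056.53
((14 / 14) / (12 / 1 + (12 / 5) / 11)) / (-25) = -11 / 3360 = -0.00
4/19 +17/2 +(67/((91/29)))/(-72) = 1047439/124488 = 8.41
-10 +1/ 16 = -159/ 16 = -9.94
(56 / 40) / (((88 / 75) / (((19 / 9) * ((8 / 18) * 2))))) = 665 / 297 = 2.24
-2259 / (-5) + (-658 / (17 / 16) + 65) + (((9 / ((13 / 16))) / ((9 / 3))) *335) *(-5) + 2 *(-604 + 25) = -8226846 / 1105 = -7445.11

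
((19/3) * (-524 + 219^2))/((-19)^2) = 47437/57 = 832.23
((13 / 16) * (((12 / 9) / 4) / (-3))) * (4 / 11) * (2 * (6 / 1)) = -13 / 33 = -0.39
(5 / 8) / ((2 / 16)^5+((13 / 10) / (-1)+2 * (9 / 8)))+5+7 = 1970236 / 155653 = 12.66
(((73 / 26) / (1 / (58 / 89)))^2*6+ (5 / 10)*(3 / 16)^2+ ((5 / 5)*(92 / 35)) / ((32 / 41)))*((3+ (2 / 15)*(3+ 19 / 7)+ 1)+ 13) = 210029966520799 / 503760391680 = 416.92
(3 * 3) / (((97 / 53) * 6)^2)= 2809 / 37636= 0.07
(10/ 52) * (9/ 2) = 45/ 52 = 0.87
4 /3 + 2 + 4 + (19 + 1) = 82 /3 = 27.33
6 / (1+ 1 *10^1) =6 / 11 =0.55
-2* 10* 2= -40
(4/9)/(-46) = -2/207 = -0.01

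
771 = 771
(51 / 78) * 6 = 51 / 13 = 3.92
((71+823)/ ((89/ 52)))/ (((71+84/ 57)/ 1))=294424/ 40851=7.21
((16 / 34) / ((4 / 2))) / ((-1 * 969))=-4 / 16473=-0.00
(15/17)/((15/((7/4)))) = 7/68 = 0.10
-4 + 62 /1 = 58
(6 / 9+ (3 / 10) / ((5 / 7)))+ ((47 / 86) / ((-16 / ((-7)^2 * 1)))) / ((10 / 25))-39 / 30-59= -13085257 / 206400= -63.40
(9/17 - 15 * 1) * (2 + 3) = -1230/17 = -72.35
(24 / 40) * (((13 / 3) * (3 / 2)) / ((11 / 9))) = 351 / 110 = 3.19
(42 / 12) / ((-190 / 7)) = -49 / 380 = -0.13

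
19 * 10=190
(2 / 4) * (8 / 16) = 0.25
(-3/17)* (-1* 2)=6/17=0.35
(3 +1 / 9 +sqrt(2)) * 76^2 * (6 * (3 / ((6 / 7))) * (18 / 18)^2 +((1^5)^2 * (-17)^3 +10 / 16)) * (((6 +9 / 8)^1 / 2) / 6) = -1878796703 / 36 -268399529 * sqrt(2) / 16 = -75912188.18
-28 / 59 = -0.47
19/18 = 1.06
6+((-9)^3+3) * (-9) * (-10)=-65334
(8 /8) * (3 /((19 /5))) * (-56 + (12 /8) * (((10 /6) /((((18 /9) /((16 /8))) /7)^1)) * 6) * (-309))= -25658.68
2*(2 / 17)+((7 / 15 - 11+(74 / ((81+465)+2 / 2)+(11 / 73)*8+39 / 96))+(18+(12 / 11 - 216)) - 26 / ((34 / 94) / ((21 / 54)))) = -2509815901951 / 10752619680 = -233.41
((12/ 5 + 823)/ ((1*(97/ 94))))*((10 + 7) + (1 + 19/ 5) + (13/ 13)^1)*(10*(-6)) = -530699184/ 485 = -1094225.12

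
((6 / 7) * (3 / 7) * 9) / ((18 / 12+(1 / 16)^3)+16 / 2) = 221184 / 635579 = 0.35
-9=-9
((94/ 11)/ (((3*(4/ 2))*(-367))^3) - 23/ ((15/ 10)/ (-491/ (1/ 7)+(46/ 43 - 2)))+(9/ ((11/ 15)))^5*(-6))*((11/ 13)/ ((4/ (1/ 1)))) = -59811565774880104946693/ 174769034934512304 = -342232.05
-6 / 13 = -0.46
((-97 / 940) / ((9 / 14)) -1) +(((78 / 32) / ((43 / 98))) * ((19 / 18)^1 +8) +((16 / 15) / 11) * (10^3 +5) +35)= 2906743589 / 16006320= 181.60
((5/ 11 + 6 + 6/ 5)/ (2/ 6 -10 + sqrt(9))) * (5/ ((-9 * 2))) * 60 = 19.14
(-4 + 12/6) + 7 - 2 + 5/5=4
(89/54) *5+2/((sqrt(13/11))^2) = 9.93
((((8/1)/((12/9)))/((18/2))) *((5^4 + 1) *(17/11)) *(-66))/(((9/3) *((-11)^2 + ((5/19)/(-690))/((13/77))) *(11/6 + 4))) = -2901945696/144351515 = -20.10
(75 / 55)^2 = 225 / 121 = 1.86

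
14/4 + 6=19/2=9.50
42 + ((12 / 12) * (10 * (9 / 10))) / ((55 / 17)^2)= 129651 / 3025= 42.86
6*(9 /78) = 9 /13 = 0.69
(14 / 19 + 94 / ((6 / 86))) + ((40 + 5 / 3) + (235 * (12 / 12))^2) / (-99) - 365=2397265 / 5643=424.82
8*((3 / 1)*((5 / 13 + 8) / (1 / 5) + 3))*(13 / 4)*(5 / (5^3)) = 3504 / 25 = 140.16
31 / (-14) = -31 / 14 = -2.21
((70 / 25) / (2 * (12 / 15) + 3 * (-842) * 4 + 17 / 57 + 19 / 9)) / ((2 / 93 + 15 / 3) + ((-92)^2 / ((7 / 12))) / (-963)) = 27793143 / 1007118572246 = 0.00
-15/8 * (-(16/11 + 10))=945/44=21.48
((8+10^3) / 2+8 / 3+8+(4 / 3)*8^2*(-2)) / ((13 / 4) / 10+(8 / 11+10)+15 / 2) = 151360 / 8163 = 18.54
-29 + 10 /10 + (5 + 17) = -6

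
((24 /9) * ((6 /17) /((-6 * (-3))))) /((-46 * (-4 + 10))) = -0.00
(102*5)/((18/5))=425/3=141.67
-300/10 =-30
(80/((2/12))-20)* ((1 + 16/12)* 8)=25760/3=8586.67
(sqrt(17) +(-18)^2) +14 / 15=sqrt(17) +4874 / 15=329.06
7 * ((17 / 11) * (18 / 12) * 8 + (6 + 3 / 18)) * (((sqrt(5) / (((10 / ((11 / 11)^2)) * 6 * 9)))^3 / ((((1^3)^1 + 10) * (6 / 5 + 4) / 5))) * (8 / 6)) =11417 * sqrt(5) / 17833742784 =0.00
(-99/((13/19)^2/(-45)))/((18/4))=357390/169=2114.73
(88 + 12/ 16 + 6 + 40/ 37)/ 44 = 14183/ 6512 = 2.18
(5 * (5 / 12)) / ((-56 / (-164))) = 1025 / 168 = 6.10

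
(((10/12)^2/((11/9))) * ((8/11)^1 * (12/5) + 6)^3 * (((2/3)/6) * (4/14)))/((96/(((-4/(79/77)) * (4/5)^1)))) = -715822/2628725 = -0.27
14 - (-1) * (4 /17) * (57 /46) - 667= -255209 /391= -652.71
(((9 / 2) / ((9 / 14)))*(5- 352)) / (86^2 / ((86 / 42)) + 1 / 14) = -34006 / 50569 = -0.67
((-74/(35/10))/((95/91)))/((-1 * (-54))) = -962/2565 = -0.38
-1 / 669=-0.00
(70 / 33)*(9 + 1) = 700 / 33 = 21.21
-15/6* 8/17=-20/17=-1.18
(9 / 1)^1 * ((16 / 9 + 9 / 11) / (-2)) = -257 / 22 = -11.68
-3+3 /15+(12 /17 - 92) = -7998 /85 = -94.09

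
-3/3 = -1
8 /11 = 0.73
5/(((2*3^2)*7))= 5/126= 0.04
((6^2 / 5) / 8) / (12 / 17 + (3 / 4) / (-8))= 272 / 185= 1.47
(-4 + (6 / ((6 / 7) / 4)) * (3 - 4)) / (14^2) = -8 / 49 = -0.16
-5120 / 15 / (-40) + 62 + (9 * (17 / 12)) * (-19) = -10303 / 60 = -171.72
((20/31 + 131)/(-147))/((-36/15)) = 2915/7812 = 0.37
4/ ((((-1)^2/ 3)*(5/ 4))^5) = 995328/ 3125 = 318.50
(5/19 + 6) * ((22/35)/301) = 374/28595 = 0.01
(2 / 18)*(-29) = -29 / 9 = -3.22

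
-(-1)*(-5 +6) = 1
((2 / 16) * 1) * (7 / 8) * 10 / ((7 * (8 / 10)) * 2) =25 / 256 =0.10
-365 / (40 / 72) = -657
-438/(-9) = 146/3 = 48.67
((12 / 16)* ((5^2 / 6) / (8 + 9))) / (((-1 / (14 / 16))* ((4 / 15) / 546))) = -716625 / 2176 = -329.33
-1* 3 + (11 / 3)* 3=8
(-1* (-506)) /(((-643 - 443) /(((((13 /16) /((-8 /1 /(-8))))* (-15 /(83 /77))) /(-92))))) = -55055 /961472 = -0.06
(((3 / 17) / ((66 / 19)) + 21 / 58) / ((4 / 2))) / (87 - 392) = -2239 / 3308030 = -0.00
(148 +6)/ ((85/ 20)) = 616/ 17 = 36.24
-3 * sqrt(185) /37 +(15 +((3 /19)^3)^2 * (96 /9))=705695991 /47045881 - 3 * sqrt(185) /37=13.90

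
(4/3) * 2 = 8/3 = 2.67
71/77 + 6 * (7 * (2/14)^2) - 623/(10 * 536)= 686349/412720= 1.66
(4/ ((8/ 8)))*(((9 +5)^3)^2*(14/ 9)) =421654016/ 9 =46850446.22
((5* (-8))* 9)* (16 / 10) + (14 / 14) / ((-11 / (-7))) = -6329 / 11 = -575.36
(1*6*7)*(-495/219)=-6930/73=-94.93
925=925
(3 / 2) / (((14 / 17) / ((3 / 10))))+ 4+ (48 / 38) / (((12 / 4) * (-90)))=217459 / 47880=4.54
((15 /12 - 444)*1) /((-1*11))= 161 /4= 40.25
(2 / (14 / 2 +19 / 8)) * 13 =208 / 75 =2.77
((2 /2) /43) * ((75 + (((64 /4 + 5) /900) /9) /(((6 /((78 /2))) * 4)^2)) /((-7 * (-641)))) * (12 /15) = 12961183 /41675256000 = 0.00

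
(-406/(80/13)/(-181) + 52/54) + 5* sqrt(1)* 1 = 1236893/195480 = 6.33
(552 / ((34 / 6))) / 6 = 276 / 17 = 16.24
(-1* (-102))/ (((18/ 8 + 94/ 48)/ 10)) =24480/ 101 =242.38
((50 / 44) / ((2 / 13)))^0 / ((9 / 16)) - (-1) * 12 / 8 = 59 / 18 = 3.28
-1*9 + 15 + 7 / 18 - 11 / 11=97 / 18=5.39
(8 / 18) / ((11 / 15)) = 0.61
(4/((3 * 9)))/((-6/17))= -0.42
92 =92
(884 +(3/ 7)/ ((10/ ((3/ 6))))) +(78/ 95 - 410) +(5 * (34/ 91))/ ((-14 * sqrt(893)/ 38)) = 1263081/ 2660 - 170 * sqrt(893)/ 29939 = 474.67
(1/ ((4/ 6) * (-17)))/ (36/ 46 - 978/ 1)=23/ 254728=0.00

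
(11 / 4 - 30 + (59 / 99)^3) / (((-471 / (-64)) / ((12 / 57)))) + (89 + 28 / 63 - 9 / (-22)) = 1547001012259 / 17366411502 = 89.08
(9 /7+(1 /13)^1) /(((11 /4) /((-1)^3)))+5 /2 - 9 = -14005 /2002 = -7.00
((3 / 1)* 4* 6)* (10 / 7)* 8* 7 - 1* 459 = 5301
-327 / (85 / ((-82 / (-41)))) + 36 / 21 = -3558 / 595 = -5.98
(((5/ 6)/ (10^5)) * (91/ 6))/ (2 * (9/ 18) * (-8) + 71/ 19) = -1729/ 58320000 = -0.00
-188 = -188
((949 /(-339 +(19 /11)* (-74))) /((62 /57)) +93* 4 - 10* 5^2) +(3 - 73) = 1227709 /24490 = 50.13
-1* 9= -9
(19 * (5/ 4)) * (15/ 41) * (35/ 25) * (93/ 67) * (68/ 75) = 210273/ 13735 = 15.31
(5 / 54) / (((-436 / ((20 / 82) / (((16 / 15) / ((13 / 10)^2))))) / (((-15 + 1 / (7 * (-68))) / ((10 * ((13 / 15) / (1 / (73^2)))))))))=464165 / 17412223911936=0.00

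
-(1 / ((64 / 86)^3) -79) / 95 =501833 / 622592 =0.81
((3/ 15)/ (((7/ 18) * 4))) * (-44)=-198/ 35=-5.66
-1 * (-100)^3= 1000000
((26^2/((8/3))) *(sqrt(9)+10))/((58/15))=98865/116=852.28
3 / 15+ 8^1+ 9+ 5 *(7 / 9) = 949 / 45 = 21.09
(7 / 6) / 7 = 1 / 6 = 0.17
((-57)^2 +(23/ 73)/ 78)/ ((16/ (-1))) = -18499829/ 91104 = -203.06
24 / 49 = 0.49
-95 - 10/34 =-1620/17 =-95.29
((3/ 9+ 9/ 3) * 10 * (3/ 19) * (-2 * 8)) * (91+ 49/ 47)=-6921600/ 893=-7750.95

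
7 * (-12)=-84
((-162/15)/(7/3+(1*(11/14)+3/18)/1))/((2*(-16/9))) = 1701/1840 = 0.92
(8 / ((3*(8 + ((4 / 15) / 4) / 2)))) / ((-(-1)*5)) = 16 / 241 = 0.07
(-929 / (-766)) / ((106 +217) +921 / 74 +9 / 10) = 171865 / 47663584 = 0.00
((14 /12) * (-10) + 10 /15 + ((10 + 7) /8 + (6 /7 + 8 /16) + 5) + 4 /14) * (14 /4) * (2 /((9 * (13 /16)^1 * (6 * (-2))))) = 0.18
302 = 302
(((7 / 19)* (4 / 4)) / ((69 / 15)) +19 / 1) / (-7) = -8338 / 3059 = -2.73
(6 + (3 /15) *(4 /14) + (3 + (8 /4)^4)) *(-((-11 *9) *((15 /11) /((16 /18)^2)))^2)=-20973319065 /28672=-731491.32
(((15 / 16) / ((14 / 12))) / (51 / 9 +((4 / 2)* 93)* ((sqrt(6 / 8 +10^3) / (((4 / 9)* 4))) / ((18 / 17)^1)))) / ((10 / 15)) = -25920 / 37079983381 +225990* sqrt(4003) / 37079983381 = 0.00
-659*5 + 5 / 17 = -3294.71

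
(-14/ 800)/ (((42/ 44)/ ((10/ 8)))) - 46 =-46.02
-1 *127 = -127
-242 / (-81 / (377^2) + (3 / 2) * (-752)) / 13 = 0.02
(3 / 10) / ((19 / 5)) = 3 / 38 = 0.08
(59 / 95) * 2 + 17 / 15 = 2.38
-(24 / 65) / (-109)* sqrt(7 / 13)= 24* sqrt(91) / 92105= 0.00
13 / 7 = 1.86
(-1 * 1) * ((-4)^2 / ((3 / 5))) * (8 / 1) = -640 / 3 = -213.33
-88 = -88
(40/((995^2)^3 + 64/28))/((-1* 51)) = -280/346422985840186828941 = -0.00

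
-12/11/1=-12/11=-1.09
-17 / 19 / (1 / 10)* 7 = -1190 / 19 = -62.63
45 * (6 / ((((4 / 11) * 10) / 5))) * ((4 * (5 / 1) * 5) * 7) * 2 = 519750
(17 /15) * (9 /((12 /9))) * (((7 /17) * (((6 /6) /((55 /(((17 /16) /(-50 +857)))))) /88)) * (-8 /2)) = -357 /104156800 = -0.00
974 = 974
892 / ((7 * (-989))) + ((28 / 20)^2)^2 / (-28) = -4604589 / 17307500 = -0.27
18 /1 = 18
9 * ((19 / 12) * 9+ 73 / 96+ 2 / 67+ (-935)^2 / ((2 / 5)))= 42172904217 / 2144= 19670197.86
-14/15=-0.93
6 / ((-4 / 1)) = -1.50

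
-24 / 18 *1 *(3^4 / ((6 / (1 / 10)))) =-9 / 5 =-1.80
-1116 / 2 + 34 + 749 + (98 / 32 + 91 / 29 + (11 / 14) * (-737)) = -1129885 / 3248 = -347.87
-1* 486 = -486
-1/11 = -0.09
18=18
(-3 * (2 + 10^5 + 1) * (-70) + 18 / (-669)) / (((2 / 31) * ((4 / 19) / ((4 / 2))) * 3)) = 229864145423 / 223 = 1030780921.18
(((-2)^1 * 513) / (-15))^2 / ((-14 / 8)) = -467856 / 175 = -2673.46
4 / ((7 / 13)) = 52 / 7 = 7.43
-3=-3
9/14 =0.64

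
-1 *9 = -9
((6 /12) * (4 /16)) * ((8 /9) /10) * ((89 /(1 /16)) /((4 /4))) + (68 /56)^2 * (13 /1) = 308617 /8820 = 34.99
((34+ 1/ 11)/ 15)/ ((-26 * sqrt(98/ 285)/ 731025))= -18275625 * sqrt(570)/ 4004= -108972.17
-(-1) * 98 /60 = 49 /30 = 1.63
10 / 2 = 5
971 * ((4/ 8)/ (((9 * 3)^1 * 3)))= 971/ 162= 5.99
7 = 7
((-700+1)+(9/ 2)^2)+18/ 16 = -5421/ 8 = -677.62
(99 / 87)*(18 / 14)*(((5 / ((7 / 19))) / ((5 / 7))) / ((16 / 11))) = 62073 / 3248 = 19.11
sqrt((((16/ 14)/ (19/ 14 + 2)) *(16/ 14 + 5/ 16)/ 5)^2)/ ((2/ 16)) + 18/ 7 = 5534/ 1645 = 3.36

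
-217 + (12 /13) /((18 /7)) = -8449 /39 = -216.64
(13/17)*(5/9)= 65/153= 0.42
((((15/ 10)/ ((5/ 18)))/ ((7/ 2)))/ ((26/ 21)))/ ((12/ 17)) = 459/ 260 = 1.77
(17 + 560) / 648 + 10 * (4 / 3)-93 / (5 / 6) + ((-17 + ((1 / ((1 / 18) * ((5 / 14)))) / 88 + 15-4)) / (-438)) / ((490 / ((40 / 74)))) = -91863136837 / 943383672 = -97.38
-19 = -19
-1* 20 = -20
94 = 94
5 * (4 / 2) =10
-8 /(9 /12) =-10.67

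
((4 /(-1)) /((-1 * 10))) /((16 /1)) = 1 /40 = 0.02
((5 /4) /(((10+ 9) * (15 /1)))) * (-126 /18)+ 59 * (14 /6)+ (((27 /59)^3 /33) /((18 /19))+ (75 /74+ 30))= 3214239157381 /19058349684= 168.65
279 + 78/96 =4477/16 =279.81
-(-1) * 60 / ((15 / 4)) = 16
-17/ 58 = -0.29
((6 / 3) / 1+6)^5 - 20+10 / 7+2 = 229260 / 7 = 32751.43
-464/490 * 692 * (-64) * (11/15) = 113022976/3675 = 30754.55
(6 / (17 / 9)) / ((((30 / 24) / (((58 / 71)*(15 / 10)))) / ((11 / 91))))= 206712 / 549185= 0.38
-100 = -100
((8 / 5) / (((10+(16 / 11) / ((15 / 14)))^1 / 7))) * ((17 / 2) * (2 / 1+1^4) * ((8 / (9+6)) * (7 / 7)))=62832 / 4685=13.41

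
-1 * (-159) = 159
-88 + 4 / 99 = -8708 / 99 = -87.96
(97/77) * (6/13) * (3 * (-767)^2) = 1026126.47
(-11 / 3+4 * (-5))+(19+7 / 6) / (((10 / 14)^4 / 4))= 178889 / 625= 286.22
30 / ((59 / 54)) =1620 / 59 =27.46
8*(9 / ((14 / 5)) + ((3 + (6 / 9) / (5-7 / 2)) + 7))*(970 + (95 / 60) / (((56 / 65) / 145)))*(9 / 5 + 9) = 286000943 / 196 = 1459188.48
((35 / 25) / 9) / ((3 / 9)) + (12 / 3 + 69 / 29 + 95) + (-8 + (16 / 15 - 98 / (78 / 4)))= 169437 / 1885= 89.89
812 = 812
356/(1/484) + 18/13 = 2239970/13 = 172305.38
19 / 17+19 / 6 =437 / 102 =4.28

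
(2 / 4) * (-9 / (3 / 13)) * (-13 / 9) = 169 / 6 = 28.17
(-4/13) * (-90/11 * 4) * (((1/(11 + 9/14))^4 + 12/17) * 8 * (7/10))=39.81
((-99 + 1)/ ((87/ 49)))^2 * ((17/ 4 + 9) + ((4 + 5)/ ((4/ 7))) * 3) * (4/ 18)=2790163684/ 68121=40958.94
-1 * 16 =-16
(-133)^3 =-2352637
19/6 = 3.17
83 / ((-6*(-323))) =83 / 1938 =0.04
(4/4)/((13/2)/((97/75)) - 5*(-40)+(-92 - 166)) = -194/10277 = -0.02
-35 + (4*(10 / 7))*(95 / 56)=-1240 / 49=-25.31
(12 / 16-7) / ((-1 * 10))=5 / 8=0.62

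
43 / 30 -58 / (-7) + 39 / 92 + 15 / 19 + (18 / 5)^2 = 21926087 / 917700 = 23.89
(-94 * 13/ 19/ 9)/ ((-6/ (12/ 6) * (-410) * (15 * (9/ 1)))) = -611/ 14197275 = -0.00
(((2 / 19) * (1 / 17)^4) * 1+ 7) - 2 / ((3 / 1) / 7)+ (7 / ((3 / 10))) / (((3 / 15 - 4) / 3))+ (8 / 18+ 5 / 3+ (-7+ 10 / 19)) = -292072919 / 14282091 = -20.45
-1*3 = -3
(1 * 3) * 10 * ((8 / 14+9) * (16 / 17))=32160 / 119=270.25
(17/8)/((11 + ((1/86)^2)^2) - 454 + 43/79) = -9182899486/1912012322385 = -0.00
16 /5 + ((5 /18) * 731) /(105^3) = 13336571 /4167450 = 3.20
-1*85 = -85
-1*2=-2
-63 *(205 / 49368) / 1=-0.26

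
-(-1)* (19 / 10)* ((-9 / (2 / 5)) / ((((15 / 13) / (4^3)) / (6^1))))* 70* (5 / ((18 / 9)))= -2489760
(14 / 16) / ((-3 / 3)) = -7 / 8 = -0.88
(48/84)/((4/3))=3/7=0.43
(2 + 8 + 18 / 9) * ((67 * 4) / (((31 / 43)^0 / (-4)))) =-12864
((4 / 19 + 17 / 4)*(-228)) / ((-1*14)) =1017 / 14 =72.64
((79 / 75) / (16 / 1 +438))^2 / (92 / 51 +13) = 106097 / 291782962500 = 0.00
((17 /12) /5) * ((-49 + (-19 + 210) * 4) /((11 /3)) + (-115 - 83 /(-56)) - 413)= -63121 /672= -93.93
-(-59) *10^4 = 590000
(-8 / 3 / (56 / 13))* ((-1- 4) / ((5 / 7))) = 13 / 3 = 4.33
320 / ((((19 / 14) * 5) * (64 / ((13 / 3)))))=3.19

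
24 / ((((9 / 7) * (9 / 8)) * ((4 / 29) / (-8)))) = -25984 / 27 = -962.37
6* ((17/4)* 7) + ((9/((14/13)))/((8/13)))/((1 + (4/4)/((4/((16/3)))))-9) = 395277/2240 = 176.46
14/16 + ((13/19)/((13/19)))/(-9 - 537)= 1907/2184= 0.87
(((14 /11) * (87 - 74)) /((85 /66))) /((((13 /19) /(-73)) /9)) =-1048572 /85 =-12336.14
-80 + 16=-64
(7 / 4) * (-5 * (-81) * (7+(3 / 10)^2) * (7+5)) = 1206009 / 20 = 60300.45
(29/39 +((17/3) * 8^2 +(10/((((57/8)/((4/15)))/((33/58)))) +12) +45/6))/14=784089/28652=27.37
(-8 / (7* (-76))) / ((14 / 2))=2 / 931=0.00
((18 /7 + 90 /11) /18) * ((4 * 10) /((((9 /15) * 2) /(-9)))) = -13800 /77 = -179.22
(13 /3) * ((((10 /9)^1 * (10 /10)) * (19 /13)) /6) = 95 /81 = 1.17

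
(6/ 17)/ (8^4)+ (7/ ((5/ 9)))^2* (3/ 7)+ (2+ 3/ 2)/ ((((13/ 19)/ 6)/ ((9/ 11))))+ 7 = 12465635813/ 124467200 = 100.15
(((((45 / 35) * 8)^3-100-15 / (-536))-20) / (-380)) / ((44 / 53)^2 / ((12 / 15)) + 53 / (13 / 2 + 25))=-4500127036953 / 4493279788480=-1.00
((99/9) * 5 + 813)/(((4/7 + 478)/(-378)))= -1148364/1675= -685.59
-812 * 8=-6496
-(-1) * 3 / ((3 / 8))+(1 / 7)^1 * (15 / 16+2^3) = 1039 / 112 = 9.28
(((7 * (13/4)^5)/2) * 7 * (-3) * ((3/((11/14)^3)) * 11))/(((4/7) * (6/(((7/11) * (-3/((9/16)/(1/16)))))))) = 305775751099/2725888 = 112174.73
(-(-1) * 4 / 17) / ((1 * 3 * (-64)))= -1 / 816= -0.00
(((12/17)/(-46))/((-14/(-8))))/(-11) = 24/30107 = 0.00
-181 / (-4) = 181 / 4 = 45.25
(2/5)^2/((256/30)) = 3/160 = 0.02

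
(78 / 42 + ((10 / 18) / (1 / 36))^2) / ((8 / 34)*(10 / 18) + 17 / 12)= 1721556 / 6629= 259.70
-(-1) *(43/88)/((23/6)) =0.13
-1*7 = -7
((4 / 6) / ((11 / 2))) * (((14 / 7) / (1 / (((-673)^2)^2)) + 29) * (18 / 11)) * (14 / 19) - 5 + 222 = 137857224824179 / 2299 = 59963995138.83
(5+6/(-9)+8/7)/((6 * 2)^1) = 115/252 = 0.46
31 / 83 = 0.37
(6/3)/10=1/5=0.20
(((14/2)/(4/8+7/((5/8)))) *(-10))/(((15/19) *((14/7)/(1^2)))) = -1330/351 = -3.79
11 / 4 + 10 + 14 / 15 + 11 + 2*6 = 36.68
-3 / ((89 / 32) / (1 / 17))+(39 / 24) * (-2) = -20053 / 6052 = -3.31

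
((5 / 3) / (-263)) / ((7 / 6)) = -10 / 1841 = -0.01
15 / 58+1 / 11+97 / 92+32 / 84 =1100005 / 616308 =1.78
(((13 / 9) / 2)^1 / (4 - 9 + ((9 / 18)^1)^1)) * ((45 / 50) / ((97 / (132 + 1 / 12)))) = -4121 / 20952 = -0.20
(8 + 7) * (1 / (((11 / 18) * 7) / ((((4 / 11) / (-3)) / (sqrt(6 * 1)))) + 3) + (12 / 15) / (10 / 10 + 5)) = 285754 / 143309 - 10164 * sqrt(6) / 143309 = 1.82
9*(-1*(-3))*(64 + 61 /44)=77679 /44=1765.43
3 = 3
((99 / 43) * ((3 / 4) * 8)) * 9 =5346 / 43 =124.33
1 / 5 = 0.20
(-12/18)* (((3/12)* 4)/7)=-0.10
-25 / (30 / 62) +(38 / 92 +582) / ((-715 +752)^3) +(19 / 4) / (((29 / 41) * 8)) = -164816390485 / 3243412896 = -50.82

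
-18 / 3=-6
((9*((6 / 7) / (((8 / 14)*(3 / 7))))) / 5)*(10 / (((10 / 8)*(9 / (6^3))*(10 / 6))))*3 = 54432 / 25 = 2177.28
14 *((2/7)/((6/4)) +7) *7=2114/3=704.67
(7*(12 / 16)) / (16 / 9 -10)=-189 / 296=-0.64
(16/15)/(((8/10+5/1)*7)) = 0.03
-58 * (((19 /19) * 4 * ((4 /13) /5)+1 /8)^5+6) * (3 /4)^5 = -82.68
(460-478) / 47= -18 / 47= -0.38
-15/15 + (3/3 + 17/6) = 17/6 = 2.83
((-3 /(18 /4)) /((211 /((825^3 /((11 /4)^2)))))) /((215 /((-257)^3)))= 168048470700000 /9073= 18521819761.93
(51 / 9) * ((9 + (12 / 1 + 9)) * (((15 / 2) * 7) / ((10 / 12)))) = 10710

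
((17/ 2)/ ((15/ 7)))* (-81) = -3213/ 10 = -321.30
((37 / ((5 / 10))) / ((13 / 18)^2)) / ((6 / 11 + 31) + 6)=263736 / 69797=3.78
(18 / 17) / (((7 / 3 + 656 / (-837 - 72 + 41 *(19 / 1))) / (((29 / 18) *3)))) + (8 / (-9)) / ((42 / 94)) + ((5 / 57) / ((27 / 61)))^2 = -572041439644 / 149100765471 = -3.84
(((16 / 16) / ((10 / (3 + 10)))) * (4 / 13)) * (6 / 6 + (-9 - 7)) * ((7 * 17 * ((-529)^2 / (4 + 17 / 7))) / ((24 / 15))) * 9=-699322659 / 4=-174830664.75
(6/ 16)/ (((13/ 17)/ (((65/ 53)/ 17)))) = 15/ 424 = 0.04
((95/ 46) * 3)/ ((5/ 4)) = 114/ 23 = 4.96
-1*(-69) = 69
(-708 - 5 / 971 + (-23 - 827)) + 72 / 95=-143648273 / 92245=-1557.25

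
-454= -454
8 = 8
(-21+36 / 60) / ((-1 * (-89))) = -102 / 445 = -0.23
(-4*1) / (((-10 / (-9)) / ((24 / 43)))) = -432 / 215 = -2.01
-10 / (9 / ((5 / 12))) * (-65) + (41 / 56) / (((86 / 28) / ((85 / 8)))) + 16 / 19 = 23624237 / 705888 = 33.47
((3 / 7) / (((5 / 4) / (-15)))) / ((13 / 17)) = -612 / 91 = -6.73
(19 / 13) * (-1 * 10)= -190 / 13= -14.62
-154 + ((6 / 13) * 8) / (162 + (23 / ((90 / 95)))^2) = -487385362 / 3164941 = -154.00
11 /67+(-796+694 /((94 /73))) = -256.88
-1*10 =-10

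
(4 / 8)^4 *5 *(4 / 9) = 5 / 36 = 0.14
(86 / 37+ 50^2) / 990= 15431 / 6105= 2.53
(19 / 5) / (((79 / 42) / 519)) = 414162 / 395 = 1048.51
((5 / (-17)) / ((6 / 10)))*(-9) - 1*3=24 / 17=1.41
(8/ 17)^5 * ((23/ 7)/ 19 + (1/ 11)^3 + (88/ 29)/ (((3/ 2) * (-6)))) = -247507124224/ 65601657230571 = -0.00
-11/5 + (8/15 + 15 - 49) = -107/3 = -35.67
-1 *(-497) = 497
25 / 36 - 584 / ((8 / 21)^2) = -289687 / 72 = -4023.43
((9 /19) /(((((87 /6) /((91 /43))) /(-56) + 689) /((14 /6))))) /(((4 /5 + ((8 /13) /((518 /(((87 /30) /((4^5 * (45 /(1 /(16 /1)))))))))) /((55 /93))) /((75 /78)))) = 7805147750400000 /4047444102038468707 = 0.00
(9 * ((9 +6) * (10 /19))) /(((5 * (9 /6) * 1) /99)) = 17820 /19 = 937.89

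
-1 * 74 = -74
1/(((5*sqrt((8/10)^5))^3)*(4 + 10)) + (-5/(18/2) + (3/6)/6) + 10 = 9.53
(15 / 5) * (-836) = -2508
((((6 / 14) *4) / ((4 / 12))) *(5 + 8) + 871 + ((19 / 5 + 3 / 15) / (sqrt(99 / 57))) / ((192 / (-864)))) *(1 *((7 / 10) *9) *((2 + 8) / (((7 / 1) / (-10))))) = -590850 / 7 + 540 *sqrt(627) / 11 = -83177.91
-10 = -10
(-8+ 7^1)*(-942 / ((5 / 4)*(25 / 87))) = 327816 / 125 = 2622.53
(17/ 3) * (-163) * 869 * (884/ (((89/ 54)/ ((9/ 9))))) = -38316080088/ 89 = -430517753.80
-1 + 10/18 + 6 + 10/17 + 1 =1093/153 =7.14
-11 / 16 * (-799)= 8789 / 16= 549.31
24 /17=1.41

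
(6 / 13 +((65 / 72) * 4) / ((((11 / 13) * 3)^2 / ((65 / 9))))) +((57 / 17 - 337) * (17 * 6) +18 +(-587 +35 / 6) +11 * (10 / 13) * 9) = -39578368408 / 1146717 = -34514.50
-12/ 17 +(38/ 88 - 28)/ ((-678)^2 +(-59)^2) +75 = 89062231/ 1198780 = 74.29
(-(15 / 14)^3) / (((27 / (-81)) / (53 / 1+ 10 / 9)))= 547875 / 2744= 199.66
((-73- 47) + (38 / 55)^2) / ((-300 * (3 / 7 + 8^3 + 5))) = 632723 / 821741250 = 0.00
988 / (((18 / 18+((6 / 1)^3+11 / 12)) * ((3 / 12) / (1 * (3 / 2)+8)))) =450528 / 2615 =172.29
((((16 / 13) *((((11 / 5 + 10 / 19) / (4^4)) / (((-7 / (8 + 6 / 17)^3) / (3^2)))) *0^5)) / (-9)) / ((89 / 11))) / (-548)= 0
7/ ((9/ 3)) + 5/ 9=26/ 9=2.89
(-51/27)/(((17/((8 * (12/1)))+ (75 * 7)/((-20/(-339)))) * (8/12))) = -272/854297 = -0.00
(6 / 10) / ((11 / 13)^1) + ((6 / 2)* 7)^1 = 1194 / 55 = 21.71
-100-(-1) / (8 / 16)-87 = -185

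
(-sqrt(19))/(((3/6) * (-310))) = 0.03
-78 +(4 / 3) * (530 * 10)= 20966 / 3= 6988.67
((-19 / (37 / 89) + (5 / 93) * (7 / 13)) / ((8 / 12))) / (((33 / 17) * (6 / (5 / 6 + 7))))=-408114019 / 8857134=-46.08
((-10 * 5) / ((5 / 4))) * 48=-1920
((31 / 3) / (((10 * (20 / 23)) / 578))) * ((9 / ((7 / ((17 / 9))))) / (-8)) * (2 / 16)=-3502969 / 134400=-26.06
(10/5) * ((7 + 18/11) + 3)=256/11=23.27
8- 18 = -10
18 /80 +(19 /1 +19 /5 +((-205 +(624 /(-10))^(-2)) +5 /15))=-88408507 /486720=-181.64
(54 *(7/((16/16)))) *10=3780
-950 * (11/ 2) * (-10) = 52250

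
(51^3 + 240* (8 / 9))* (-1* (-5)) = 1992965 / 3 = 664321.67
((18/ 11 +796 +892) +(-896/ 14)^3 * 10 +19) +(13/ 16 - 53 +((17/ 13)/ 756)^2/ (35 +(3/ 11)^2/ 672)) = -377218651486917621317/ 143988480011376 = -2619783.55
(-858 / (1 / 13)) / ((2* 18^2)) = -1859 / 108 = -17.21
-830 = -830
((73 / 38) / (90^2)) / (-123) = -73 / 37859400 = -0.00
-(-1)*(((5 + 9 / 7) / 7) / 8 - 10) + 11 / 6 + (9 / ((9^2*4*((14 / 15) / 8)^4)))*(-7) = -1088288 / 1029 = -1057.62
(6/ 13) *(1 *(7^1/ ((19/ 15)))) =630/ 247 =2.55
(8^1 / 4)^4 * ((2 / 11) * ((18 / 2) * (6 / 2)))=864 / 11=78.55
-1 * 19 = -19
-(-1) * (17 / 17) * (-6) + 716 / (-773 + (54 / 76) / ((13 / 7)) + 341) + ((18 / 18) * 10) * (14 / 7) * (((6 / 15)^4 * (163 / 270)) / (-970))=-165009725542 / 21544003125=-7.66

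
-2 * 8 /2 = -8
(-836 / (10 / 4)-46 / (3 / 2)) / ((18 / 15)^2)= -6845 / 27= -253.52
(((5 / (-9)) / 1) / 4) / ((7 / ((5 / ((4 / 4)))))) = -25 / 252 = -0.10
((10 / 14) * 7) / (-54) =-5 / 54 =-0.09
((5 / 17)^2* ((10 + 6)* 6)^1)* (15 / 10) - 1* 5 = 2155 / 289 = 7.46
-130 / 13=-10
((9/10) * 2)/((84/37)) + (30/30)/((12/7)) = 1.38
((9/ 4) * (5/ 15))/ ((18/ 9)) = 3/ 8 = 0.38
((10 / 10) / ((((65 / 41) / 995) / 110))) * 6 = 5384940 / 13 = 414226.15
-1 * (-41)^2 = -1681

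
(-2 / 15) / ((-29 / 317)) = 634 / 435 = 1.46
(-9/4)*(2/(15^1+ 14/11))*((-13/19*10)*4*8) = 205920/3401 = 60.55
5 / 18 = 0.28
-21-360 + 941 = 560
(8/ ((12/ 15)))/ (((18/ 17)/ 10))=850/ 9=94.44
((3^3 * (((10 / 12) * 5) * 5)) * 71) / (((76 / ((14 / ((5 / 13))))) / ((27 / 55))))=7850115 / 836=9390.09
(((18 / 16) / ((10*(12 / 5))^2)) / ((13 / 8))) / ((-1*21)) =-1 / 17472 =-0.00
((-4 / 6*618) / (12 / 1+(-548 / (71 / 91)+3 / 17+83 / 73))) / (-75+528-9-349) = 18150866 / 2883873485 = 0.01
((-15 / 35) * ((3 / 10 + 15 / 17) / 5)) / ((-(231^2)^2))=67 / 1882445345550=0.00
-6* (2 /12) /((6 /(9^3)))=-243 /2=-121.50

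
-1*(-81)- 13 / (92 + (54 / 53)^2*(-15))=17353211 / 214688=80.83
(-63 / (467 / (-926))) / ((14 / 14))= 58338 / 467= 124.92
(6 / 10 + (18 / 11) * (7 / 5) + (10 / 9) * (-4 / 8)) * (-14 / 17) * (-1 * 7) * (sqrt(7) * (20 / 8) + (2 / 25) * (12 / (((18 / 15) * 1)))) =26656 / 2475 + 3332 * sqrt(7) / 99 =99.82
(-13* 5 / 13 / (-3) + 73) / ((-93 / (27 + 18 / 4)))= -784 / 31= -25.29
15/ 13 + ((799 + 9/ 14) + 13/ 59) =8601321/ 10738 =801.02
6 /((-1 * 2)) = -3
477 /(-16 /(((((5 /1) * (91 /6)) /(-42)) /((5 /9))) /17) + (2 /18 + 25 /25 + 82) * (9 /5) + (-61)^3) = -10335 /4912867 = -0.00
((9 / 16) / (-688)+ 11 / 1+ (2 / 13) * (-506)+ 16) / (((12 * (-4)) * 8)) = 7276405 / 54951936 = 0.13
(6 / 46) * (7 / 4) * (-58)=-609 / 46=-13.24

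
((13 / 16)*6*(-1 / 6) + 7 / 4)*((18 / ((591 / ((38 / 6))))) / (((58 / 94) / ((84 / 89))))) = 281295 / 1016914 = 0.28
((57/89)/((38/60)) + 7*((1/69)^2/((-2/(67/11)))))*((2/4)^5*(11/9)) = 9385039/244067904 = 0.04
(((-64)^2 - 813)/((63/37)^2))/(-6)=-91723/486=-188.73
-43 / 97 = -0.44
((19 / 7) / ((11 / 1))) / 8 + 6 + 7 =8027 / 616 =13.03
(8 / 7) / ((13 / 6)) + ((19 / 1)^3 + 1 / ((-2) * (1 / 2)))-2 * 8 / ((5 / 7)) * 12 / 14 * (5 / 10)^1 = 3116262 / 455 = 6848.93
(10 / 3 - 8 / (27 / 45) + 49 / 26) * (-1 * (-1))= -211 / 26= -8.12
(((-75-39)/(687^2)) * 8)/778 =-152/61198647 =-0.00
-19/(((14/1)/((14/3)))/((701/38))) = -701/6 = -116.83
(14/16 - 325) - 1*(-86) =-1905/8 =-238.12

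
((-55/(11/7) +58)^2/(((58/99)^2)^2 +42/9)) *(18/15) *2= 304893173574/1148986585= 265.36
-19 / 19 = -1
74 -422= -348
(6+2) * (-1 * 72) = -576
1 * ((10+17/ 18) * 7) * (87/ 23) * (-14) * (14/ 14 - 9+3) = 20285.29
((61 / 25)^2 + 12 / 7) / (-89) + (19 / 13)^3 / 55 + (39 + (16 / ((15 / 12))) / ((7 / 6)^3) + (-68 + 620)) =276208070637899 / 461091255625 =599.03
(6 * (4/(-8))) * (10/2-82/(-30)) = -116/5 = -23.20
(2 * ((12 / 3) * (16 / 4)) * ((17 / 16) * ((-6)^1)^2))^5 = 2747306344218624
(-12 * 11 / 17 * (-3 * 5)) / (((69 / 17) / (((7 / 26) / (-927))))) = -770 / 92391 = -0.01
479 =479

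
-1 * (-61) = 61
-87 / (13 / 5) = -435 / 13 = -33.46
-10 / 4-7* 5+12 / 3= -67 / 2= -33.50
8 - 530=-522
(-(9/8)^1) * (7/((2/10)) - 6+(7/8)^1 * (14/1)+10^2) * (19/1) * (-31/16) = 2995065/512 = 5849.74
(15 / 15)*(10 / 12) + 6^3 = 1301 / 6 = 216.83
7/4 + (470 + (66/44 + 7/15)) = 28423/60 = 473.72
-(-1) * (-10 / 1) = -10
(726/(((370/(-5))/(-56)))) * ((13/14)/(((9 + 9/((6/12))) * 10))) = 3146/1665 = 1.89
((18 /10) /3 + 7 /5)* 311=622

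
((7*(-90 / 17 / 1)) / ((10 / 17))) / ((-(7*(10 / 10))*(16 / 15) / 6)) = 50.62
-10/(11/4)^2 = -160/121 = -1.32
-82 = -82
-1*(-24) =24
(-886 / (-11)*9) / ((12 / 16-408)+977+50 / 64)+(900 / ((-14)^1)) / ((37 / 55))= -4904379738 / 52014193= -94.29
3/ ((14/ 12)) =18/ 7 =2.57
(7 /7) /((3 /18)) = 6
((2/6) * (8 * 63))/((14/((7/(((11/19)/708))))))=1129968/11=102724.36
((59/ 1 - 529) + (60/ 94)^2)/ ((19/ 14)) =-14522620/ 41971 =-346.02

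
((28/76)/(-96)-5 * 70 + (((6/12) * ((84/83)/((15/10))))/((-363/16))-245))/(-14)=1557115675/36636864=42.50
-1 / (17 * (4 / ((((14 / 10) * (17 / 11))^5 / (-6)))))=1403737447 / 12078825000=0.12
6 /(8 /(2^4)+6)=12 /13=0.92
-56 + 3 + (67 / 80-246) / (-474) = -1990147 / 37920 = -52.48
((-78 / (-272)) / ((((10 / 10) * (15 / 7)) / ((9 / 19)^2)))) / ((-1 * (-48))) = 2457 / 3927680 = 0.00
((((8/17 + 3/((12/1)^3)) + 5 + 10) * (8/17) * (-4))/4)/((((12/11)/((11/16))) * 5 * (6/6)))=-3666421/3995136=-0.92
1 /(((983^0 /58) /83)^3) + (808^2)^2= 537793907640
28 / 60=7 / 15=0.47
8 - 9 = -1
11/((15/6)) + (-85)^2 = 36147/5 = 7229.40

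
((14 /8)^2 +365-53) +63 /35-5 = 24949 /80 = 311.86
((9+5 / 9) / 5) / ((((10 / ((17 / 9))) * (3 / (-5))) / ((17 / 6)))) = -12427 / 7290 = -1.70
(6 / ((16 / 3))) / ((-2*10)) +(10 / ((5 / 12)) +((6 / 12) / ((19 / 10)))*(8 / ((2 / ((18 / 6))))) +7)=103669 / 3040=34.10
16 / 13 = 1.23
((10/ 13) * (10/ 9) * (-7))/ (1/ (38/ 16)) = -3325/ 234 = -14.21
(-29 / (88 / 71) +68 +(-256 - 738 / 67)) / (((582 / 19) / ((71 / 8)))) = -64.44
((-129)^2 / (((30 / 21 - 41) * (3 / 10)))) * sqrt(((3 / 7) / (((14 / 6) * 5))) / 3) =-11094 * sqrt(15) / 277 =-155.12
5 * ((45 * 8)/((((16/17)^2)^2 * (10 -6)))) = 18792225/32768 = 573.49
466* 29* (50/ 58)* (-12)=-139800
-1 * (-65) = 65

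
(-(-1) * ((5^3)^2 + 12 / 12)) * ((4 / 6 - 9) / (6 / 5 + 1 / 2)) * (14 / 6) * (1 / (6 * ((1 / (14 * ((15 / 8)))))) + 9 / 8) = -150400250 / 153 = -983008.17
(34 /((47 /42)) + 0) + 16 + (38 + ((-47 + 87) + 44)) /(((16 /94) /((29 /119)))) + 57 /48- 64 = 14160639 /89488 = 158.24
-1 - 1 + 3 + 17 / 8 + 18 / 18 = 33 / 8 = 4.12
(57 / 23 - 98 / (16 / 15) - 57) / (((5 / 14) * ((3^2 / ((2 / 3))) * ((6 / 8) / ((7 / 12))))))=-146657 / 6210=-23.62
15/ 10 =3/ 2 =1.50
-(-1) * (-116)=-116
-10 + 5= -5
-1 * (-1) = 1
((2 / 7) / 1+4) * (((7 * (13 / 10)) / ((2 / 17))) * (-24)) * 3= -23868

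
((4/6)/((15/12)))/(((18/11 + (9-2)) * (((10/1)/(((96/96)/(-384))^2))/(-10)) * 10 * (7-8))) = 11/262656000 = 0.00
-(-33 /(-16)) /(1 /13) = -429 /16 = -26.81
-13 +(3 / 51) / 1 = -220 / 17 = -12.94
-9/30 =-3/10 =-0.30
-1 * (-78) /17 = 78 /17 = 4.59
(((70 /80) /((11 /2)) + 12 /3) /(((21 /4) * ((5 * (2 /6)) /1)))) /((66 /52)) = 1586 /4235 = 0.37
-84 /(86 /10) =-420 /43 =-9.77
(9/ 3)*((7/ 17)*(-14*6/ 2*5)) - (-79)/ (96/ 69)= -110231/ 544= -202.63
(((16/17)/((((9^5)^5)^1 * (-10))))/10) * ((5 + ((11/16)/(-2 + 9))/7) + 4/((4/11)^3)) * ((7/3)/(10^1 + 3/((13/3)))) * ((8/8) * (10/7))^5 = -299650000/199578933576404562205953911132163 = -0.00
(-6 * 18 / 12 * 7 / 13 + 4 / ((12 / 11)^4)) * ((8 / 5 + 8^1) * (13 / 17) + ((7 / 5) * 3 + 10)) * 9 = -249490229 / 636480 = -391.98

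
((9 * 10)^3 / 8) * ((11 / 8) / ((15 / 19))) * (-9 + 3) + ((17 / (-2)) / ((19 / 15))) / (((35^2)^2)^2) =-952256.25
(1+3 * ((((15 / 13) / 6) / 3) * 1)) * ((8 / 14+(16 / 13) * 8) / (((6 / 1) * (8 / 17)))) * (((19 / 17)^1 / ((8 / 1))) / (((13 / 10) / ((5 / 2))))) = 1.18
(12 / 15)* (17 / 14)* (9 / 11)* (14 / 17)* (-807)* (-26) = 755352 / 55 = 13733.67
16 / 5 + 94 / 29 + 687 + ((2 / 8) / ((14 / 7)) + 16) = 823097 / 1160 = 709.57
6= 6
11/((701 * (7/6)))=66/4907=0.01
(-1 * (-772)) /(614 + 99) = 772 /713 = 1.08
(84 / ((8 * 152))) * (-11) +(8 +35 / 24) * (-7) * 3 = -60613 / 304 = -199.38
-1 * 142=-142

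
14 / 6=7 / 3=2.33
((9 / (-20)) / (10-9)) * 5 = -9 / 4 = -2.25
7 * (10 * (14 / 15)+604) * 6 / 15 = 5152 / 3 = 1717.33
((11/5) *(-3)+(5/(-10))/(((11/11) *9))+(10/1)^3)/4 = 89401/360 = 248.34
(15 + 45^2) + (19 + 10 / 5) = 2061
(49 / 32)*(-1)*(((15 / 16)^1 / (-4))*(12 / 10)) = 441 / 1024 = 0.43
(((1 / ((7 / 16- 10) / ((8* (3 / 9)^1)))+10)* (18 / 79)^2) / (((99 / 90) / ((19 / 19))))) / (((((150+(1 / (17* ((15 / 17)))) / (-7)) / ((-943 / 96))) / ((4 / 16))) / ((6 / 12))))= -0.00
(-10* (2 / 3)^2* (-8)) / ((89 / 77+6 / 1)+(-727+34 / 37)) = -455840 / 9216981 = -0.05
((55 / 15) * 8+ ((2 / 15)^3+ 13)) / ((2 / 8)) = 169.34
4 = 4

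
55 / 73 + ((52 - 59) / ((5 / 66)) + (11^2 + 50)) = 28964 / 365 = 79.35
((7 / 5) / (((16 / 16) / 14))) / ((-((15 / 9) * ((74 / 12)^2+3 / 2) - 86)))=10584 / 10865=0.97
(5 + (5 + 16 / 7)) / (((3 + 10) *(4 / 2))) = 43 / 91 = 0.47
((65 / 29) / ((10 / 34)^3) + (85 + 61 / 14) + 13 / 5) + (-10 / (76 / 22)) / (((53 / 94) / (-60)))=4988853717 / 10221050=488.10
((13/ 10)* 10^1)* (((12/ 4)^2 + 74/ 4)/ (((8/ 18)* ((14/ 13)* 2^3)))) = 83655/ 896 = 93.36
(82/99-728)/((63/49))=-503930/891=-565.58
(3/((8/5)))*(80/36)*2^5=400/3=133.33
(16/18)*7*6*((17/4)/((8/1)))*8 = 476/3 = 158.67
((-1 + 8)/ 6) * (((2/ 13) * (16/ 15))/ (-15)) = -112/ 8775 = -0.01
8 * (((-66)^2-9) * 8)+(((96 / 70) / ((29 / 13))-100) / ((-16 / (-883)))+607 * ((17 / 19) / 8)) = 42086205699 / 154280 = 272791.07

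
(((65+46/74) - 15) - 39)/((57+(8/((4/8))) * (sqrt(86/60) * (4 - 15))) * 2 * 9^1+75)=-75680 * sqrt(1290)/812338293 - 789050/812338293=-0.00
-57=-57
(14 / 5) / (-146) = -7 / 365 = -0.02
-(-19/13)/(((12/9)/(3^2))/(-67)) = -34371/52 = -660.98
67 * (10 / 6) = 335 / 3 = 111.67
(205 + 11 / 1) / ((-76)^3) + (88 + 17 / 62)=150156391 / 1701032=88.27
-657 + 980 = 323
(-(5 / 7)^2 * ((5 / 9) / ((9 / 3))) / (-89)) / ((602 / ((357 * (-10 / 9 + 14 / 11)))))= 17000 / 167082993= 0.00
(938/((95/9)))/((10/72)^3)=393869952/11875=33168.00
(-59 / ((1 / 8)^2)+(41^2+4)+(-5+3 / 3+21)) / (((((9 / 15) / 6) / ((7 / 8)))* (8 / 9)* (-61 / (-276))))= -92373.75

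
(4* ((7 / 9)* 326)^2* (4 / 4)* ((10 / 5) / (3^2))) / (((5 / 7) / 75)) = 1458106720 / 243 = 6000439.18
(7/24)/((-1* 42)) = -0.01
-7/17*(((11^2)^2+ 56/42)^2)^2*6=-52125977473155687374/459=-113564221074413262.25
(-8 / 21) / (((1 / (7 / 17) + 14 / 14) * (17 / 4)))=-4 / 153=-0.03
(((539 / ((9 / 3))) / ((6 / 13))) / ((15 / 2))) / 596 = 7007 / 80460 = 0.09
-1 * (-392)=392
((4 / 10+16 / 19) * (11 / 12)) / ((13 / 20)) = 1298 / 741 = 1.75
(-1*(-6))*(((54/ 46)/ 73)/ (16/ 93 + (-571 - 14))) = -15066/ 91319131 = -0.00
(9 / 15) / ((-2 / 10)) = -3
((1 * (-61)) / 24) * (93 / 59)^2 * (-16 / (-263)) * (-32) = 11255232 / 915503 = 12.29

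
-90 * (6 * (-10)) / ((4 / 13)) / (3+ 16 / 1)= 923.68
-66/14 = -33/7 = -4.71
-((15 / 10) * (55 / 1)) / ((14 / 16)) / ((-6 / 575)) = 9035.71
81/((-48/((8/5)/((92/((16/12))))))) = -0.04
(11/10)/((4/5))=11/8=1.38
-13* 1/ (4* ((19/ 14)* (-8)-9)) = 91/ 556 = 0.16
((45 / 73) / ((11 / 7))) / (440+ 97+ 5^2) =315 / 451286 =0.00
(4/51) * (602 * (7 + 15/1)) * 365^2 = 7057727600/51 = 138386815.69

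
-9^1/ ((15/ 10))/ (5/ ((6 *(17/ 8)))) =-153/ 10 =-15.30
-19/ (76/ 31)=-31/ 4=-7.75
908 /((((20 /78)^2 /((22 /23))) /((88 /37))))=668436912 /21275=31418.89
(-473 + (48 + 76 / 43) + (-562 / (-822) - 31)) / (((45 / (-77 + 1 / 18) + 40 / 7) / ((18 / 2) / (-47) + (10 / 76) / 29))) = 150495009221753 / 9104124430452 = 16.53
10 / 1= 10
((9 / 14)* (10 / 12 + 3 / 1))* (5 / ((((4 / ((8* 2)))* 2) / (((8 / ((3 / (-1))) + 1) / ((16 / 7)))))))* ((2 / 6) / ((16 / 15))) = -2875 / 512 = -5.62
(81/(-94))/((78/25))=-0.28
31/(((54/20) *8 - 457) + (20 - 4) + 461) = 155/208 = 0.75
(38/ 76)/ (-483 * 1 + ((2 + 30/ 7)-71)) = -7/ 7668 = -0.00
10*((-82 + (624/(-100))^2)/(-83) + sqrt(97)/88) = 5*sqrt(97)/44 + 53828/10375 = 6.31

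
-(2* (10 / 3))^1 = -20 / 3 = -6.67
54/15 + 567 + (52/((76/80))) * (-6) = 23007/95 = 242.18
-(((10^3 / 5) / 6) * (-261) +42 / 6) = 8693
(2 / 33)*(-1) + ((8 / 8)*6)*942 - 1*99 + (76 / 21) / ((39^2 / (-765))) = 216710141 / 39039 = 5551.12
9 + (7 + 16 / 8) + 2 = 20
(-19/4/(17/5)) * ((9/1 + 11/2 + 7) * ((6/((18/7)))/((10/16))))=-5719/51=-112.14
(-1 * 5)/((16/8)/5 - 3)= 25/13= 1.92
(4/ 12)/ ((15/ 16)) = 16/ 45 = 0.36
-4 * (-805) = 3220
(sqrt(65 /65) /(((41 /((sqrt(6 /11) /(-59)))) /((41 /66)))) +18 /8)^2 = 1125870281 /222394128 - 3 * sqrt(66) /28556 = 5.06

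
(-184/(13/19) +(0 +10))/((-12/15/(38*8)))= 1279080/13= 98390.77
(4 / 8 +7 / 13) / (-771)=-9 / 6682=-0.00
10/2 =5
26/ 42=13/ 21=0.62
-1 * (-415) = 415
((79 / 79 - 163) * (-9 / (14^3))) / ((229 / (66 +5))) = 51759 / 314188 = 0.16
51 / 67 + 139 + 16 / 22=103540 / 737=140.49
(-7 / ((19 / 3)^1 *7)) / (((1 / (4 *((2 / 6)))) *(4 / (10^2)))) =-100 / 19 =-5.26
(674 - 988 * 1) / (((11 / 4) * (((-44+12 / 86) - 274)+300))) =6751 / 1056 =6.39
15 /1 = 15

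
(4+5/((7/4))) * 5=240/7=34.29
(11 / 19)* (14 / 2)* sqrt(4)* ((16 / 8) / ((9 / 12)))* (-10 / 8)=-1540 / 57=-27.02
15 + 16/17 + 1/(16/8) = 559/34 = 16.44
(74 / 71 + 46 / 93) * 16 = 162368 / 6603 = 24.59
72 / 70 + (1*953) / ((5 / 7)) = 46733 / 35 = 1335.23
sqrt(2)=1.41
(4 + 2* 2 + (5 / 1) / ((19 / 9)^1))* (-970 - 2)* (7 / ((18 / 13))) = -968058 / 19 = -50950.42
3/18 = 1/6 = 0.17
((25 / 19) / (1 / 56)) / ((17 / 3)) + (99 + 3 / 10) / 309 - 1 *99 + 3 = -27505327 / 332690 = -82.68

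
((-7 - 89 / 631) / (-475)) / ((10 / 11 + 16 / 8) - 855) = -49566 / 2809322425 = -0.00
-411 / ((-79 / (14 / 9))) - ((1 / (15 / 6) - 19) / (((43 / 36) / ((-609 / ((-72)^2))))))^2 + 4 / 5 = 15554857147 / 2804563200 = 5.55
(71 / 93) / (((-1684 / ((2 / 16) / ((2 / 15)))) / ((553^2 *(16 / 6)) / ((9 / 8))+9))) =-6948066745 / 22552128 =-308.09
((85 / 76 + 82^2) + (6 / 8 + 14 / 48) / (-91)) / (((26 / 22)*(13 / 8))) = 3501.83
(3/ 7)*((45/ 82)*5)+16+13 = 30.18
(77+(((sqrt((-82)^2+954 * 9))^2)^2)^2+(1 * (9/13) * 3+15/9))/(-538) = -2142719736113193149/20982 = -102121806124925.80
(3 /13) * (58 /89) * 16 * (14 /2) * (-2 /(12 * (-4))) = 812 /1157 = 0.70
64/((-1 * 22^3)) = -8/1331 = -0.01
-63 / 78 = -21 / 26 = -0.81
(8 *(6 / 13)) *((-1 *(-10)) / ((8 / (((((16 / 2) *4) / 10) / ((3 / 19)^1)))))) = 1216 / 13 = 93.54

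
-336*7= -2352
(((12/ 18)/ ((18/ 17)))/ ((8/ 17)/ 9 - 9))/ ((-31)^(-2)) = -277729/ 4107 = -67.62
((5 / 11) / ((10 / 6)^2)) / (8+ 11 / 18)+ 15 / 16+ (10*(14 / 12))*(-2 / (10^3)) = 381853 / 409200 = 0.93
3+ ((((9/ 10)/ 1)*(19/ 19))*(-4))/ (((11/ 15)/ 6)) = -291/ 11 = -26.45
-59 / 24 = -2.46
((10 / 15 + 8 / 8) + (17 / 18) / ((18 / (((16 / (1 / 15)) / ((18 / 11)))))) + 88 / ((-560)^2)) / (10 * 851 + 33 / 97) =8650719281 / 7863411376800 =0.00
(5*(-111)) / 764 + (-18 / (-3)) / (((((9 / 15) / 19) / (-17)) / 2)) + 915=-4236935 / 764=-5545.73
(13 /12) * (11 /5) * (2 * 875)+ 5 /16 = 200215 /48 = 4171.15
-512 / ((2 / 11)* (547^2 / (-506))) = 1424896 / 299209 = 4.76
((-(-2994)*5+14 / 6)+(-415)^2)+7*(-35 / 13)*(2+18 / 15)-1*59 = 7296043 / 39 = 187078.03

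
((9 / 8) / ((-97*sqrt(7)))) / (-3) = 3*sqrt(7) / 5432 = 0.00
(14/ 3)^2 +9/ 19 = 3805/ 171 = 22.25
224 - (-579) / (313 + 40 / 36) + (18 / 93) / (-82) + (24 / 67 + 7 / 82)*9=110659511993 / 481477678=229.83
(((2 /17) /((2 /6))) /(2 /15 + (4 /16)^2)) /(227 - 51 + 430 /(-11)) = 2640 /200549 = 0.01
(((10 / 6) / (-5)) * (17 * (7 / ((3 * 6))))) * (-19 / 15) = 2261 / 810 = 2.79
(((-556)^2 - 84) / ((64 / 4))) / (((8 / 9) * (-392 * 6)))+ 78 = 1725075 / 25088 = 68.76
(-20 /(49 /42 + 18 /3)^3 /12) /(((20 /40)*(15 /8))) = -384 /79507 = -0.00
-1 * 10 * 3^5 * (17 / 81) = -510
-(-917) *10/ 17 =9170/ 17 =539.41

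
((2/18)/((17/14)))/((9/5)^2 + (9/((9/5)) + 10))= 175/34884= 0.01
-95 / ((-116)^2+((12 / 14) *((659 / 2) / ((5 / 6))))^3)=-4073125 / 1669643881928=-0.00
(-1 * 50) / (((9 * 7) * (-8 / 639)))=1775 / 28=63.39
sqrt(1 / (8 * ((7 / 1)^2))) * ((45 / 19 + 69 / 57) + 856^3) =31679495.95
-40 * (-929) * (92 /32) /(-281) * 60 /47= -6410100 /13207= -485.36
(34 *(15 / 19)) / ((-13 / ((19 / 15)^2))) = -646 / 195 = -3.31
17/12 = 1.42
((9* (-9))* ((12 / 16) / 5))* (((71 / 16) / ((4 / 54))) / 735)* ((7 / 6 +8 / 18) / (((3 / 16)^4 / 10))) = -3162624 / 245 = -12908.67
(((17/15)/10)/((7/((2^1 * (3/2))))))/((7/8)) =68/1225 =0.06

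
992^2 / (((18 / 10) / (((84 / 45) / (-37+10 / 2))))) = -861056 / 27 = -31890.96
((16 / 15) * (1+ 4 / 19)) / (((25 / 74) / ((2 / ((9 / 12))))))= 10.19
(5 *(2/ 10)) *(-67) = -67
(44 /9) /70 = 22 /315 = 0.07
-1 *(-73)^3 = 389017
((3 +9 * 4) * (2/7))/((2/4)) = 156/7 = 22.29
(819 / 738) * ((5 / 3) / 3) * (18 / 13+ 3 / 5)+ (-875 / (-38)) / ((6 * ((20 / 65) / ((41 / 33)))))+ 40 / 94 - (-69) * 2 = 155.15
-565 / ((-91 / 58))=32770 / 91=360.11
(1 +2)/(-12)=-1/4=-0.25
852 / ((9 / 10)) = 2840 / 3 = 946.67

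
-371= -371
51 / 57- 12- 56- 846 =-17349 / 19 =-913.11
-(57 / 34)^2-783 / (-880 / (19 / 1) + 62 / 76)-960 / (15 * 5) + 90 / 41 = 81804481 / 21565180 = 3.79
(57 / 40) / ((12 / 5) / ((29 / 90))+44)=1653 / 59680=0.03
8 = 8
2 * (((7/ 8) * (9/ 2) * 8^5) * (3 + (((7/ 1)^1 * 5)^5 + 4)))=13553166606336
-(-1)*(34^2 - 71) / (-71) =-1085 / 71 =-15.28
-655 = -655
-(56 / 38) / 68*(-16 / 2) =56 / 323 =0.17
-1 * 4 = -4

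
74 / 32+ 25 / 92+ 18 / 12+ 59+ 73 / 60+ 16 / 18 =1079543 / 16560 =65.19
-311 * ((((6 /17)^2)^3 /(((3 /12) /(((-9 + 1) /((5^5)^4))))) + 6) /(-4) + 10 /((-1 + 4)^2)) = 5011318942356107529698321 /41434883308410644531250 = 120.94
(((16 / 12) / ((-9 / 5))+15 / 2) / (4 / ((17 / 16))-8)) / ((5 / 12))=-1241 / 324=-3.83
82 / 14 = 41 / 7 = 5.86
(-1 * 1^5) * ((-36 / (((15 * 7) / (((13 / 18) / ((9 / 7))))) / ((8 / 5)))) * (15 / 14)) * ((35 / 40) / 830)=13 / 37350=0.00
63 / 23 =2.74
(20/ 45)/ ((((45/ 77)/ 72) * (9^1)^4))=2464/ 295245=0.01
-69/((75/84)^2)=-54096/625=-86.55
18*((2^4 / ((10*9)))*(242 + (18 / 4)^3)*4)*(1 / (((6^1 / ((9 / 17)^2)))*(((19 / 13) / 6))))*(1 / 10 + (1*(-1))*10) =-222254604 / 27455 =-8095.23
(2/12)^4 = 1/1296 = 0.00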